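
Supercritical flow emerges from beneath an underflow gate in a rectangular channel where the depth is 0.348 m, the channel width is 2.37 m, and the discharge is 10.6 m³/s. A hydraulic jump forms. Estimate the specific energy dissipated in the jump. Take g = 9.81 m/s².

q = Q/b = 10.6/2.37 = 4.47 m²/s; V₁ = q/y₁ = 12.9 m/s. Fr₁ = V₁/√(g·y₁) = 6.96.
Sequent-depth ratio: y₂/y₁ = ½[√(1 + 8Fr₁²) − 1] = ½[√388.1 − 1] = 9.35.
y₂ = 9.35 × 0.348 = 3.25 m.
V₂ = q/y₂ = 4.47/3.25 = 1.37 m/s. E₁ = y₁ + V₁²/2g = 8.77 m; E₂ = y₂ + V₂²/2g = 3.35 m. ΔE = E₁ − E₂ = 5.42 m.

ΔE = 5.42 m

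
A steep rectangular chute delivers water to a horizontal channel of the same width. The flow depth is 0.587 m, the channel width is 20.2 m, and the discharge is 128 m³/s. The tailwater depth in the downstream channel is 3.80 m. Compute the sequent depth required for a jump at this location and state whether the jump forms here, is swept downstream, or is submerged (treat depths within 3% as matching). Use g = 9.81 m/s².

y₂ = 3.45 m; the jump is submerged

q = Q/b = 128/20.2 = 6.34 m²/s; V₁ = q/y₁ = 10.8 m/s. Fr₁ = V₁/√(g·y₁) = 4.50.
Bélanger equation: y₂/y₁ = ½[√(1 + 8Fr₁²) − 1] = ½[√162.9 − 1] = 5.88.
y₂ = 5.88 × 0.587 = 3.45 m.
Tailwater y_tw = 3.80 m: y_tw > y₂, so the jump is submerged.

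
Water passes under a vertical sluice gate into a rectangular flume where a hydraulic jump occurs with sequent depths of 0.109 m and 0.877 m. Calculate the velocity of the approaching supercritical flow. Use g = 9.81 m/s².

V₁ = 6.24 m/s

For a rectangular channel the momentum equation gives q² = ½·g·y₁·y₂·(y₁ + y₂) = ½×9.81×0.109×0.877×0.986 = 0.462.
q = √0.462 = 0.680 m²/s.
V₁ = q/y₁ = 0.680/0.109 = 6.24 m/s.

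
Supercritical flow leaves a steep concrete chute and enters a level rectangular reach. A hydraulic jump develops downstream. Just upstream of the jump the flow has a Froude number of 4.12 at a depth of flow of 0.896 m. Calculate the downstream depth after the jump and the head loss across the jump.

Fr₁ = 4.12 (given).
Sequent-depth ratio: y₂/y₁ = ½[√(1 + 8Fr₁²) − 1] = ½[√136.8 − 1] = 5.35.
y₂ = 5.35 × 0.896 = 4.79 m.
Head loss: ΔE = (y₂ − y₁)³/(4y₁y₂) = (4.79 − 0.896)³/(4×0.896×4.79) = 59.1/17.2 = 3.44 m.

y₂ = 4.79 m; ΔE = 3.44 m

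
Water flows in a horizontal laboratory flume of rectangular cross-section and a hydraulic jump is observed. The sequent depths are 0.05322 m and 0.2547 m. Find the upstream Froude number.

Fr₁ = 3.721

For a rectangular channel the momentum equation gives q² = ½·g·y₁·y₂·(y₁ + y₂) = ½×9.81×0.05322×0.2547×0.3079 = 0.02047.
q = √0.02047 = 0.1431 m²/s.
V₁ = q/y₁ = 2.689 m/s; Fr₁ = V₁/√(g·y₁) = 3.721.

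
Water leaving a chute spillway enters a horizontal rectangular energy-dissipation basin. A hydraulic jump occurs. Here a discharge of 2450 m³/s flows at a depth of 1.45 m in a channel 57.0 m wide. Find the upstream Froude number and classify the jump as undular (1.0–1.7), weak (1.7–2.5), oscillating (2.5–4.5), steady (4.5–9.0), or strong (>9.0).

q = Q/b = 2450/57.0 = 43.0 m²/s; V₁ = q/y₁ = 29.6 m/s. Fr₁ = V₁/√(g·y₁) = 7.86.
Fr₁ = 7.86 lies in the steady range.

Fr₁ = 7.86; steady jump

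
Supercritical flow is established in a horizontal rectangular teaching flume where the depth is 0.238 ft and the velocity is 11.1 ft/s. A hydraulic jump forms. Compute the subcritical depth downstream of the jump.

Fr₁ = V₁/√(g·y₁) = 11.1/√(32.2×0.238) = 4.01.
Conjugate-depth relation: y₂/y₁ = ½[√(1 + 8Fr₁²) − 1] = ½[√129.6 − 1] = 5.19.
y₂ = 5.19 × 0.238 = 1.24 ft.

y₂ = 1.24 ft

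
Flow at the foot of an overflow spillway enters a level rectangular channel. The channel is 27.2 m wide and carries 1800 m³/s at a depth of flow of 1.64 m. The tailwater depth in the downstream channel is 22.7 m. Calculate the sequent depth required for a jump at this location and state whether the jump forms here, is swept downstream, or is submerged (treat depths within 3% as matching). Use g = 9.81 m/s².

q = Q/b = 1800/27.2 = 66.2 m²/s; V₁ = q/y₁ = 40.4 m/s. Fr₁ = V₁/√(g·y₁) = 10.1.
Conjugate-depth relation: y₂/y₁ = ½[√(1 + 8Fr₁²) − 1] = ½[√810.6 − 1] = 13.7.
y₂ = 13.7 × 1.64 = 22.5 m.
Tailwater y_tw = 22.7 m: y_tw ≈ y₂, so the jump forms here.

y₂ = 22.5 m; the jump forms here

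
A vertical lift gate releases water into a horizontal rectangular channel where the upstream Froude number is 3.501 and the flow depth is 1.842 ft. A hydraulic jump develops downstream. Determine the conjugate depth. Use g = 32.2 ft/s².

Fr₁ = 3.501 (given).
By Bélanger, y₂/y₁ = ½[√(1 + 8Fr₁²) − 1] = ½[√99.056 − 1] = 4.476.
y₂ = 4.476 × 1.842 = 8.245 ft.

y₂ = 8.245 ft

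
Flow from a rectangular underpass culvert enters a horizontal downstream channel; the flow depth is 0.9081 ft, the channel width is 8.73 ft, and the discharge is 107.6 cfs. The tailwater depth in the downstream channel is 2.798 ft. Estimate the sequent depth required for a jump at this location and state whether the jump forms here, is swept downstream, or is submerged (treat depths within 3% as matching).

q = Q/b = 107.6/8.73 = 12.33 ft²/s; V₁ = q/y₁ = 13.57 ft/s. Fr₁ = V₁/√(g·y₁) = 2.510.
From the momentum equation for a rectangular channel, y₂/y₁ = ½[√(1 + 8Fr₁²) − 1] = ½[√51.400 − 1] = 3.085.
y₂ = 3.085 × 0.9081 = 2.801 ft.
Tailwater y_tw = 2.798 ft: y_tw ≈ y₂, so the jump forms here.

y₂ = 2.801 ft; the jump forms here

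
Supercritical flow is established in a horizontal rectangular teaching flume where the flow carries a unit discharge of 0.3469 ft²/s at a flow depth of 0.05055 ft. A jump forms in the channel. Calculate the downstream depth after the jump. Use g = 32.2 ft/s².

y₂ = 0.3601 ft

V₁ = q/y₁ = 0.3469/0.05055 = 6.863 ft/s. Fr₁ = V₁/√(g·y₁) = 6.863/√(32.2×0.05055) = 5.379.
Conjugate-depth relation: y₂/y₁ = ½[√(1 + 8Fr₁²) − 1] = ½[√232.46 − 1] = 7.123.
y₂ = 7.123 × 0.05055 = 0.3601 ft.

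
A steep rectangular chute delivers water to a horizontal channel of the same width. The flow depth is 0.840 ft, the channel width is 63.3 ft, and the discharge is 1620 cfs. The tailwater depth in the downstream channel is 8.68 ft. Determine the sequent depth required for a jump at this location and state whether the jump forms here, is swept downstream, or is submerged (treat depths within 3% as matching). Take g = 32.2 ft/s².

y₂ = 6.55 ft; the jump is submerged

q = Q/b = 1620/63.3 = 25.6 ft²/s; V₁ = q/y₁ = 30.5 ft/s. Fr₁ = V₁/√(g·y₁) = 5.86.
Sequent-depth ratio: y₂/y₁ = ½[√(1 + 8Fr₁²) − 1] = ½[√275.5 − 1] = 7.80.
y₂ = 7.80 × 0.840 = 6.55 ft.
Tailwater y_tw = 8.68 ft: y_tw > y₂, so the jump is submerged.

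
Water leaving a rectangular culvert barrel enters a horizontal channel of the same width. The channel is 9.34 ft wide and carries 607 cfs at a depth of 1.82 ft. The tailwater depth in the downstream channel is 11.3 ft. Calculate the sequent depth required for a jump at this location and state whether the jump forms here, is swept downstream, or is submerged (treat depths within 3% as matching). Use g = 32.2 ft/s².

y₂ = 11.1 ft; the jump forms here

q = Q/b = 607/9.34 = 65.0 ft²/s; V₁ = q/y₁ = 35.7 ft/s. Fr₁ = V₁/√(g·y₁) = 4.66.
By Bélanger, y₂/y₁ = ½[√(1 + 8Fr₁²) − 1] = ½[√175.1 − 1] = 6.12.
y₂ = 6.12 × 1.82 = 11.1 ft.
Tailwater y_tw = 11.3 ft: y_tw ≈ y₂, so the jump forms here.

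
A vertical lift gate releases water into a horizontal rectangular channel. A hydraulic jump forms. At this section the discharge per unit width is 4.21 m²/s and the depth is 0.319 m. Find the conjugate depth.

y₂ = 3.21 m

V₁ = q/y₁ = 4.21/0.319 = 13.2 m/s. Fr₁ = V₁/√(g·y₁) = 13.2/√(9.81×0.319) = 7.46.
Bélanger equation: y₂/y₁ = ½[√(1 + 8Fr₁²) − 1] = ½[√446.3 − 1] = 10.1.
y₂ = 10.1 × 0.319 = 3.21 m.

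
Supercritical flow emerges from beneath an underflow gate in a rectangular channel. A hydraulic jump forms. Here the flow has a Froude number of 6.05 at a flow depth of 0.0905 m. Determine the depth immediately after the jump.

Fr₁ = 6.05 (given).
Sequent-depth ratio: y₂/y₁ = ½[√(1 + 8Fr₁²) − 1] = ½[√293.8 − 1] = 8.07.
y₂ = 8.07 × 0.0905 = 0.730 m.

y₂ = 0.730 m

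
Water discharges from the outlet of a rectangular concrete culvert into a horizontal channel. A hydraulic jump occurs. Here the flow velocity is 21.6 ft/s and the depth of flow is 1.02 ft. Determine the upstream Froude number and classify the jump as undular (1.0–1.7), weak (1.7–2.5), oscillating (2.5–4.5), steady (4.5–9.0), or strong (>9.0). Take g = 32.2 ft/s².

Fr₁ = V₁/√(g·y₁) = 21.6/√(32.2×1.02) = 3.77.
Fr₁ = 3.77 lies in the oscillating range.

Fr₁ = 3.77; oscillating jump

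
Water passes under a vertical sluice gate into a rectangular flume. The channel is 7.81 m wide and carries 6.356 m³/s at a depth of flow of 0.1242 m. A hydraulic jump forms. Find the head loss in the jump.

q = Q/b = 6.356/7.81 = 0.8138 m²/s; V₁ = q/y₁ = 6.553 m/s. Fr₁ = V₁/√(g·y₁) = 5.936.
Conjugate-depth relation: y₂/y₁ = ½[√(1 + 8Fr₁²) − 1] = ½[√282.92 − 1] = 7.910.
y₂ = 7.910 × 0.1242 = 0.9824 m.
Head loss: ΔE = (y₂ − y₁)³/(4y₁y₂) = (0.9824 − 0.1242)³/(4×0.1242×0.9824) = 0.6321/0.4881 = 1.295 m.

ΔE = 1.295 m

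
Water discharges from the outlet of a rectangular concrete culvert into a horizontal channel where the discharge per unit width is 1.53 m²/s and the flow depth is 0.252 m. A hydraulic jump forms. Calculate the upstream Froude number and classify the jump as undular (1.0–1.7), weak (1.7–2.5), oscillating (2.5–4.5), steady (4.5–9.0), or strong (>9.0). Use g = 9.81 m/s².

Fr₁ = 3.86; oscillating jump

V₁ = q/y₁ = 1.53/0.252 = 6.07 m/s. Fr₁ = V₁/√(g·y₁) = 6.07/√(9.81×0.252) = 3.86.
Fr₁ = 3.86 lies in the oscillating range.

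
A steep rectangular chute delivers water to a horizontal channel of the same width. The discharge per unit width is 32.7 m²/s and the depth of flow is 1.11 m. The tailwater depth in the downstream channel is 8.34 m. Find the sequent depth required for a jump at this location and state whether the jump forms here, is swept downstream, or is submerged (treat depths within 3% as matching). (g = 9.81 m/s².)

y₂ = 13.5 m; the jump is swept downstream

V₁ = q/y₁ = 32.7/1.11 = 29.5 m/s. Fr₁ = V₁/√(g·y₁) = 29.5/√(9.81×1.11) = 8.93.
From the momentum equation for a rectangular channel, y₂/y₁ = ½[√(1 + 8Fr₁²) − 1] = ½[√638.6 − 1] = 12.1.
y₂ = 12.1 × 1.11 = 13.5 m.
Tailwater y_tw = 8.34 m: y_tw < y₂, so the jump is swept downstream.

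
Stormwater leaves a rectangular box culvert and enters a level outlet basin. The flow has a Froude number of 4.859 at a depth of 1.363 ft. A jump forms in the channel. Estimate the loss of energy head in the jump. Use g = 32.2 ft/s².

ΔE = 8.350 ft

Fr₁ = 4.859 (given).
Sequent-depth ratio: y₂/y₁ = ½[√(1 + 8Fr₁²) − 1] = ½[√189.88 − 1] = 6.390.
y₂ = 6.390 × 1.363 = 8.709 ft.
V₁ = Fr₁·√(g·y₁) = 4.859×√(32.2×1.363) = 32.19 ft/s; q = V₁·y₁ = 43.88 ft²/s. V₂ = q/y₂ = 43.88/8.709 = 5.038 ft/s. E₁ = y₁ + V₁²/2g = 17.45 ft; E₂ = y₂ + V₂²/2g = 9.103 ft. ΔE = E₁ − E₂ = 8.350 ft.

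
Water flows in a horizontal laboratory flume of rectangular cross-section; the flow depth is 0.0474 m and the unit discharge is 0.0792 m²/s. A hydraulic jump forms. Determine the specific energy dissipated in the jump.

ΔE = 0.0316 m

V₁ = q/y₁ = 0.0792/0.0474 = 1.67 m/s. Fr₁ = V₁/√(g·y₁) = 1.67/√(9.81×0.0474) = 2.45.
From the momentum equation for a rectangular channel, y₂/y₁ = ½[√(1 + 8Fr₁²) − 1] = ½[√49.03 − 1] = 3.00.
y₂ = 3.00 × 0.0474 = 0.142 m.
Head loss: ΔE = (y₂ − y₁)³/(4y₁y₂) = (0.142 − 0.0474)³/(4×0.0474×0.142) = 0.000853/0.0270 = 0.0316 m.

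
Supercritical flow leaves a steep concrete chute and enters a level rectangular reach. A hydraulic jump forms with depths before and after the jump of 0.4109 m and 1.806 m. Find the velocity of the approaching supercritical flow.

V₁ = 6.913 m/s

For a rectangular channel the momentum equation gives q² = ½·g·y₁·y₂·(y₁ + y₂) = ½×9.81×0.4109×1.806×2.217 = 8.069.
q = √8.069 = 2.841 m²/s.
V₁ = q/y₁ = 2.841/0.4109 = 6.913 m/s.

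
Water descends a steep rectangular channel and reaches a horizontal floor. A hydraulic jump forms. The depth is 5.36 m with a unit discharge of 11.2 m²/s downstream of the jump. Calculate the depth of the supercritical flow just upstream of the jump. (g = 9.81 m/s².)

y₁ = 0.777 m

V₂ = q/y₂ = 11.2/5.36 = 2.09 m/s; Fr₂ = V₂/√(g·y₂) = 0.288.
The Bélanger relation is symmetric: y₁/y₂ = ½[√(1 + 8Fr₂²) − 1] = ½[√1.664 − 1] = 0.145.
y₁ = 0.145 × 5.36 = 0.777 m.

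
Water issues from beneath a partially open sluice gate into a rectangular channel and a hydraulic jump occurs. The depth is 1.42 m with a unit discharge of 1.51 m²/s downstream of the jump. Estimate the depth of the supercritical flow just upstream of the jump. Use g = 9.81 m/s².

V₂ = q/y₂ = 1.51/1.42 = 1.06 m/s; Fr₂ = V₂/√(g·y₂) = 0.285.
From the momentum equation (using Fr₂), y₁/y₂ = ½[√(1 + 8Fr₂²) − 1] = ½[√1.649 − 1] = 0.142.
y₁ = 0.142 × 1.42 = 0.202 m.

y₁ = 0.202 m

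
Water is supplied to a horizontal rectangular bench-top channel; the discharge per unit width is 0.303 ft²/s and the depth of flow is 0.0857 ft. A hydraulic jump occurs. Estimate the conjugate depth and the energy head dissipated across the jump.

V₁ = q/y₁ = 0.303/0.0857 = 3.54 ft/s. Fr₁ = V₁/√(g·y₁) = 3.54/√(32.2×0.0857) = 2.13.
Sequent-depth ratio: y₂/y₁ = ½[√(1 + 8Fr₁²) − 1] = ½[√37.24 − 1] = 2.55.
y₂ = 2.55 × 0.0857 = 0.219 ft.
Head loss: ΔE = (y₂ − y₁)³/(4y₁y₂) = (0.219 − 0.0857)³/(4×0.0857×0.219) = 0.00235/0.0749 = 0.0313 ft.

y₂ = 0.219 ft; ΔE = 0.0313 ft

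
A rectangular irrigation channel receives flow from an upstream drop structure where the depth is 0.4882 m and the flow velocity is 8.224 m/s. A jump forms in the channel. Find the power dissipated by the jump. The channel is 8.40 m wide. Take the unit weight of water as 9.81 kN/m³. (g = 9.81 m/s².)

P = 471.9 kW

Fr₁ = V₁/√(g·y₁) = 8.224/√(9.81×0.4882) = 3.758.
Bélanger equation: y₂/y₁ = ½[√(1 + 8Fr₁²) − 1] = ½[√113.98 − 1] = 4.838.
y₂ = 4.838 × 0.4882 = 2.362 m.
Head loss: ΔE = (y₂ − y₁)³/(4y₁y₂) = (2.362 − 0.4882)³/(4×0.4882×2.362) = 6.578/4.612 = 1.426 m.
q = V₁·y₁ = 8.224 × 0.4882 = 4.015 m²/s. Q = q·b = 4.015 × 8.40 = 33.73 m³/s. P = γ·Q·ΔE = 9.81 × 33.73 × 1.426 = 471.9 kW.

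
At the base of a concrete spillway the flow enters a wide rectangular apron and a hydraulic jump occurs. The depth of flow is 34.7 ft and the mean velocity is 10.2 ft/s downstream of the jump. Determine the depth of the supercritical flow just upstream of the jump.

y₁ = 5.57 ft

Fr₂ = V₂/√(g·y₂) = 10.2/√(32.2×34.7) = 0.305.
Since the conjugate-depth ratio holds either way, y₁/y₂ = ½[√(1 + 8Fr₂²) − 1] = ½[√1.745 − 1] = 0.160.
y₁ = 0.160 × 34.7 = 5.57 ft.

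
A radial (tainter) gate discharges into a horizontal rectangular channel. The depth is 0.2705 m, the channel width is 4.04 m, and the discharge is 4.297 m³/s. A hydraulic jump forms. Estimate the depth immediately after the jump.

q = Q/b = 4.297/4.04 = 1.064 m²/s; V₁ = q/y₁ = 3.932 m/s. Fr₁ = V₁/√(g·y₁) = 2.414.
Conjugate-depth relation: y₂/y₁ = ½[√(1 + 8Fr₁²) − 1] = ½[√47.611 − 1] = 2.950.
y₂ = 2.950 × 0.2705 = 0.7980 m.

y₂ = 0.7980 m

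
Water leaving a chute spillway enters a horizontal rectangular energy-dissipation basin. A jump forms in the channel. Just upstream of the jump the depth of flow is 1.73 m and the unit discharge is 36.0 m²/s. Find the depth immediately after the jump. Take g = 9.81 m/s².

V₁ = q/y₁ = 36.0/1.73 = 20.8 m/s. Fr₁ = V₁/√(g·y₁) = 20.8/√(9.81×1.73) = 5.05.
By Bélanger, y₂/y₁ = ½[√(1 + 8Fr₁²) − 1] = ½[√205.1 − 1] = 6.66.
y₂ = 6.66 × 1.73 = 11.5 m.

y₂ = 11.5 m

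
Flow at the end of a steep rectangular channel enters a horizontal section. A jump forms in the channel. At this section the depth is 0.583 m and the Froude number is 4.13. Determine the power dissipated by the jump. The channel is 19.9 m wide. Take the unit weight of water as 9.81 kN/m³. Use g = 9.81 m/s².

P = 2536 kW

Fr₁ = 4.13 (given).
Conjugate-depth relation: y₂/y₁ = ½[√(1 + 8Fr₁²) − 1] = ½[√137.5 − 1] = 5.36.
y₂ = 5.36 × 0.583 = 3.13 m.
V₁ = Fr₁·√(g·y₁) = 4.13×√(9.81×0.583) = 9.88 m/s; q = V₁·y₁ = 5.76 m²/s. V₂ = q/y₂ = 5.76/3.13 = 1.84 m/s. E₁ = y₁ + V₁²/2g = 5.56 m; E₂ = y₂ + V₂²/2g = 3.30 m. ΔE = E₁ − E₂ = 2.26 m.
Q = q·b = 5.76 × 19.9 = 115 m³/s. P = γ·Q·ΔE = 9.81 × 115 × 2.26 = 2536 kW.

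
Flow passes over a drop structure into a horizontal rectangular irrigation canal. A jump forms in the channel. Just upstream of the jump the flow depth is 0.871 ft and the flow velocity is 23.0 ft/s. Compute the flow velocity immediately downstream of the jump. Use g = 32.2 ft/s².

V₂ = 4.06 ft/s

Fr₁ = V₁/√(g·y₁) = 23.0/√(32.2×0.871) = 4.34.
By Bélanger, y₂/y₁ = ½[√(1 + 8Fr₁²) − 1] = ½[√151.9 − 1] = 5.66.
y₂ = 5.66 × 0.871 = 4.93 ft.
q = V₁·y₁ = 23.0 × 0.871 = 20.0 ft²/s.
V₂ = q/y₂ = 20.0/4.93 = 4.06 ft/s.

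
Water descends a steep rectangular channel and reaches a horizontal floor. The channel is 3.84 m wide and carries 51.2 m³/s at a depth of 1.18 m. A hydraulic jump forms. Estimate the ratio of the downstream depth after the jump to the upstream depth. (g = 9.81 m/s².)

y₂/y₁ = 4.22

q = Q/b = 51.2/3.84 = 13.3 m²/s; V₁ = q/y₁ = 11.3 m/s. Fr₁ = V₁/√(g·y₁) = 3.32.
Conjugate-depth relation: y₂/y₁ = ½[√(1 + 8Fr₁²) − 1] = ½[√89.24 − 1] = 4.22.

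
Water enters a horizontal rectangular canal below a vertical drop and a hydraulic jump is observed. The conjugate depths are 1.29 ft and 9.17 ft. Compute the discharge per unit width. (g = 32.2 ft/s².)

q = 44.6 ft²/s

For a rectangular channel the momentum equation gives q² = ½·g·y₁·y₂·(y₁ + y₂) = ½×32.2×1.29×9.17×10.5 = 1992.
q = √1992 = 44.6 ft²/s.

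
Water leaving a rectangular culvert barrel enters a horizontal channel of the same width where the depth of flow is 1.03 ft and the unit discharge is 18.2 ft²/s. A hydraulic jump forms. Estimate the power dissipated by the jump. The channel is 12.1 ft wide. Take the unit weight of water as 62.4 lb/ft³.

P = 39.2 hp

V₁ = q/y₁ = 18.2/1.03 = 17.7 ft/s. Fr₁ = V₁/√(g·y₁) = 17.7/√(32.2×1.03) = 3.07.
From the momentum equation for a rectangular channel, y₂/y₁ = ½[√(1 + 8Fr₁²) − 1] = ½[√76.31 − 1] = 3.87.
y₂ = 3.87 × 1.03 = 3.98 ft.
Head loss: ΔE = (y₂ − y₁)³/(4y₁y₂) = (3.98 − 1.03)³/(4×1.03×3.98) = 25.8/16.4 = 1.57 ft.
Q = q·b = 18.2 × 12.1 = 220 cfs. P = γ·Q·ΔE/550 = 62.4 × 220 × 1.57 / 550 = 39.2 hp.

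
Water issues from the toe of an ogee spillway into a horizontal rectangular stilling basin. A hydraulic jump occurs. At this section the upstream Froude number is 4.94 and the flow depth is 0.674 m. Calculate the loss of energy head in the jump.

Fr₁ = 4.94 (given).
From the momentum equation for a rectangular channel, y₂/y₁ = ½[√(1 + 8Fr₁²) − 1] = ½[√196.2 − 1] = 6.50.
y₂ = 6.50 × 0.674 = 4.38 m.
V₁ = Fr₁·√(g·y₁) = 4.94×√(9.81×0.674) = 12.7 m/s; q = V₁·y₁ = 8.56 m²/s. V₂ = q/y₂ = 8.56/4.38 = 1.95 m/s. E₁ = y₁ + V₁²/2g = 8.90 m; E₂ = y₂ + V₂²/2g = 4.58 m. ΔE = E₁ − E₂ = 4.32 m.

ΔE = 4.32 m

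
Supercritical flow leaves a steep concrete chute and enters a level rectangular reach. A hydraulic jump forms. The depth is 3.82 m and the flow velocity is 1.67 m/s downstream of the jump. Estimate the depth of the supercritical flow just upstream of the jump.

Fr₂ = V₂/√(g·y₂) = 1.67/√(9.81×3.82) = 0.273.
From the momentum equation (using Fr₂), y₁/y₂ = ½[√(1 + 8Fr₂²) − 1] = ½[√1.595 − 1] = 0.132.
y₁ = 0.132 × 3.82 = 0.502 m.

y₁ = 0.502 m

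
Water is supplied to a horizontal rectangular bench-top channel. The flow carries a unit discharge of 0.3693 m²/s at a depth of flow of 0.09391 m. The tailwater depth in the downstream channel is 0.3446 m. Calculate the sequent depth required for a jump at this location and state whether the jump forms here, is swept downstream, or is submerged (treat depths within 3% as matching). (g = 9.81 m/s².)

y₂ = 0.4992 m; the jump is swept downstream

V₁ = q/y₁ = 0.3693/0.09391 = 3.932 m/s. Fr₁ = V₁/√(g·y₁) = 3.932/√(9.81×0.09391) = 4.097.
From the momentum equation for a rectangular channel, y₂/y₁ = ½[√(1 + 8Fr₁²) − 1] = ½[√135.29 − 1] = 5.316.
y₂ = 5.316 × 0.09391 = 0.4992 m.
Tailwater y_tw = 0.3446 m: y_tw < y₂, so the jump is swept downstream.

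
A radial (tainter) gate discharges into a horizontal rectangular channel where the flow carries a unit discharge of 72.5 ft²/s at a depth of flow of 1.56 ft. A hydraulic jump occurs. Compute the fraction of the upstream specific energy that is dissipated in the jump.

ΔE/E₁ = 0.597 (59.7%)

V₁ = q/y₁ = 72.5/1.56 = 46.5 ft/s. Fr₁ = V₁/√(g·y₁) = 46.5/√(32.2×1.56) = 6.56.
Bélanger equation: y₂/y₁ = ½[√(1 + 8Fr₁²) − 1] = ½[√345.0 − 1] = 8.79.
y₂ = 8.79 × 1.56 = 13.7 ft.
E₁ = y₁ + V₁²/2g = 35.1 ft. ΔE = (y₂ − y₁)³/(4y₁y₂) = 21.0 ft. ΔE/E₁ = 21.0/35.1 = 0.597.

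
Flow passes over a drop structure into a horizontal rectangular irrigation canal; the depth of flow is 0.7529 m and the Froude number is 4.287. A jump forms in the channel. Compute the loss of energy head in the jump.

Fr₁ = 4.287 (given).
Bélanger equation: y₂/y₁ = ½[√(1 + 8Fr₁²) − 1] = ½[√148.03 − 1] = 5.583.
y₂ = 5.583 × 0.7529 = 4.204 m.
Head loss: ΔE = (y₂ − y₁)³/(4y₁y₂) = (4.204 − 0.7529)³/(4×0.7529×4.204) = 41.09/12.66 = 3.246 m.

ΔE = 3.246 m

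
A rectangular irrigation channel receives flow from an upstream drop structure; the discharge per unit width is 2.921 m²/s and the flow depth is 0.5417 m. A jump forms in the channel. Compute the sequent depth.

V₁ = q/y₁ = 2.921/0.5417 = 5.392 m/s. Fr₁ = V₁/√(g·y₁) = 5.392/√(9.81×0.5417) = 2.339.
From the momentum equation for a rectangular channel, y₂/y₁ = ½[√(1 + 8Fr₁²) − 1] = ½[√44.773 − 1] = 2.846.
y₂ = 2.846 × 0.5417 = 1.541 m.

y₂ = 1.541 m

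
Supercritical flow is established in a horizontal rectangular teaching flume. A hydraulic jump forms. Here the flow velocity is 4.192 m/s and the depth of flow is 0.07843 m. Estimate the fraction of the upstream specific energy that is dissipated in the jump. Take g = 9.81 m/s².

ΔE/E₁ = 0.471 (47.1%)

Fr₁ = V₁/√(g·y₁) = 4.192/√(9.81×0.07843) = 4.779.
From the momentum equation for a rectangular channel, y₂/y₁ = ½[√(1 + 8Fr₁²) − 1] = ½[√183.72 − 1] = 6.277.
y₂ = 6.277 × 0.07843 = 0.4923 m.
E₁ = y₁ + V₁²/2g = 0.9741 m. ΔE = (y₂ − y₁)³/(4y₁y₂) = 0.4590 m. ΔE/E₁ = 0.4590/0.9741 = 0.471.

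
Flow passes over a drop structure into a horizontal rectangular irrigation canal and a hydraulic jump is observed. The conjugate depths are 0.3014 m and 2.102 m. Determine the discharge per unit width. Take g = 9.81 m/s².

For a rectangular channel the momentum equation gives q² = ½·g·y₁·y₂·(y₁ + y₂) = ½×9.81×0.3014×2.102×2.403 = 7.469.
q = √7.469 = 2.733 m²/s.

q = 2.733 m²/s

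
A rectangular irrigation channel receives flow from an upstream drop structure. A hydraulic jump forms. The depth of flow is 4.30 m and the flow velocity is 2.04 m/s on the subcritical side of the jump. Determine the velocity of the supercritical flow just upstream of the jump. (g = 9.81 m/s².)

Fr₂ = V₂/√(g·y₂) = 2.04/√(9.81×4.30) = 0.314.
The Bélanger relation is symmetric: y₁/y₂ = ½[√(1 + 8Fr₂²) − 1] = ½[√1.789 − 1] = 0.169.
y₁ = 0.169 × 4.30 = 0.726 m.
V₁ = q/y₁ = 8.77/0.726 = 12.1 m/s.

V₁ = 12.1 m/s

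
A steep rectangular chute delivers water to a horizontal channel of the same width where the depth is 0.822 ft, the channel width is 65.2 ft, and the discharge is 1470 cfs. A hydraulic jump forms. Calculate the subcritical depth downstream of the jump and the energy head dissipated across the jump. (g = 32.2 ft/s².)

q = Q/b = 1470/65.2 = 22.5 ft²/s; V₁ = q/y₁ = 27.4 ft/s. Fr₁ = V₁/√(g·y₁) = 5.33.
Conjugate-depth relation: y₂/y₁ = ½[√(1 + 8Fr₁²) − 1] = ½[√228.4 − 1] = 7.06.
y₂ = 7.06 × 0.822 = 5.80 ft.
V₂ = q/y₂ = 22.5/5.80 = 3.89 ft/s. E₁ = y₁ + V₁²/2g = 12.5 ft; E₂ = y₂ + V₂²/2g = 6.03 ft. ΔE = E₁ − E₂ = 6.47 ft.

y₂ = 5.80 ft; ΔE = 6.47 ft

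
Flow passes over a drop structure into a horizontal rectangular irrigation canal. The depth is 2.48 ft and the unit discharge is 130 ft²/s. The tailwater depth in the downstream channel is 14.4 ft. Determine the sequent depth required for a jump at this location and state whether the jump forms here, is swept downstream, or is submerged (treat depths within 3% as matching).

y₂ = 19.4 ft; the jump is swept downstream

V₁ = q/y₁ = 130/2.48 = 52.4 ft/s. Fr₁ = V₁/√(g·y₁) = 52.4/√(32.2×2.48) = 5.87.
Conjugate-depth relation: y₂/y₁ = ½[√(1 + 8Fr₁²) − 1] = ½[√276.3 − 1] = 7.81.
y₂ = 7.81 × 2.48 = 19.4 ft.
Tailwater y_tw = 14.4 ft: y_tw < y₂, so the jump is swept downstream.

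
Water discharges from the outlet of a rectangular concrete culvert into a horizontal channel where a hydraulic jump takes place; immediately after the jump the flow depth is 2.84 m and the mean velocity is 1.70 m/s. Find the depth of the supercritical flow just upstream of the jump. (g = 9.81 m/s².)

y₁ = 0.501 m

Fr₂ = V₂/√(g·y₂) = 1.70/√(9.81×2.84) = 0.322.
The Bélanger relation is symmetric: y₁/y₂ = ½[√(1 + 8Fr₂²) − 1] = ½[√1.830 − 1] = 0.176.
y₁ = 0.176 × 2.84 = 0.501 m.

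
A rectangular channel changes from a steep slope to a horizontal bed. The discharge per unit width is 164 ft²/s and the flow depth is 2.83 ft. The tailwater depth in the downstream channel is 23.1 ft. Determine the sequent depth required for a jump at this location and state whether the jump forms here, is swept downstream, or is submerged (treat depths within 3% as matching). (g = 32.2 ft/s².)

V₁ = q/y₁ = 164/2.83 = 58.0 ft/s. Fr₁ = V₁/√(g·y₁) = 58.0/√(32.2×2.83) = 6.07.
Sequent-depth ratio: y₂/y₁ = ½[√(1 + 8Fr₁²) − 1] = ½[√295.8 − 1] = 8.10.
y₂ = 8.10 × 2.83 = 22.9 ft.
Tailwater y_tw = 23.1 ft: y_tw ≈ y₂, so the jump forms here.

y₂ = 22.9 ft; the jump forms here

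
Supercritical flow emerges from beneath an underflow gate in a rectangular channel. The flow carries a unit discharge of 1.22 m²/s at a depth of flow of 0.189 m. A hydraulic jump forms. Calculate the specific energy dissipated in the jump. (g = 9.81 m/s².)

V₁ = q/y₁ = 1.22/0.189 = 6.46 m/s. Fr₁ = V₁/√(g·y₁) = 6.46/√(9.81×0.189) = 4.74.
By Bélanger, y₂/y₁ = ½[√(1 + 8Fr₁²) − 1] = ½[√180.8 − 1] = 6.22.
y₂ = 6.22 × 0.189 = 1.18 m.
Head loss: ΔE = (y₂ − y₁)³/(4y₁y₂) = (1.18 − 0.189)³/(4×0.189×1.18) = 0.962/0.889 = 1.08 m.

ΔE = 1.08 m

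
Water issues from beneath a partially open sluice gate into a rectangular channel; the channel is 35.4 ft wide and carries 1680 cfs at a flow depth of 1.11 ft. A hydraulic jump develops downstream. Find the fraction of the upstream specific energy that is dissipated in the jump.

ΔE/E₁ = 0.627 (62.7%)

q = Q/b = 1680/35.4 = 47.5 ft²/s; V₁ = q/y₁ = 42.8 ft/s. Fr₁ = V₁/√(g·y₁) = 7.15.
Bélanger equation: y₂/y₁ = ½[√(1 + 8Fr₁²) − 1] = ½[√410.1 − 1] = 9.63.
y₂ = 9.63 × 1.11 = 10.7 ft.
E₁ = y₁ + V₁²/2g = 29.5 ft. ΔE = (y₂ − y₁)³/(4y₁y₂) = 18.5 ft. ΔE/E₁ = 18.5/29.5 = 0.627.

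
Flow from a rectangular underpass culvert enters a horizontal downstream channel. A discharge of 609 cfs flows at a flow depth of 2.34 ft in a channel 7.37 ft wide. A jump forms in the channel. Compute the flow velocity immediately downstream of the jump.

q = Q/b = 609/7.37 = 82.6 ft²/s; V₁ = q/y₁ = 35.3 ft/s. Fr₁ = V₁/√(g·y₁) = 4.07.
From the momentum equation for a rectangular channel, y₂/y₁ = ½[√(1 + 8Fr₁²) − 1] = ½[√133.4 − 1] = 5.27.
y₂ = 5.27 × 2.34 = 12.3 ft.
V₂ = q/y₂ = 82.6/12.3 = 6.69 ft/s.

V₂ = 6.69 ft/s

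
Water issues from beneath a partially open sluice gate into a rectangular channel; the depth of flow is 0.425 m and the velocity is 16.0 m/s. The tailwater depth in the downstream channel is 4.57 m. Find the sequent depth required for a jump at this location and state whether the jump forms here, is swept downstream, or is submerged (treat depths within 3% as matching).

Fr₁ = V₁/√(g·y₁) = 16.0/√(9.81×0.425) = 7.84.
By Bélanger, y₂/y₁ = ½[√(1 + 8Fr₁²) − 1] = ½[√492.2 − 1] = 10.6.
y₂ = 10.6 × 0.425 = 4.50 m.
Tailwater y_tw = 4.57 m: y_tw ≈ y₂, so the jump forms here.

y₂ = 4.50 m; the jump forms here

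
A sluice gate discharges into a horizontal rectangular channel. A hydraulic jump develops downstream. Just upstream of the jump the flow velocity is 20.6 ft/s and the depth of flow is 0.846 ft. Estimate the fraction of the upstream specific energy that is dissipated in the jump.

Fr₁ = V₁/√(g·y₁) = 20.6/√(32.2×0.846) = 3.95.
Conjugate-depth relation: y₂/y₁ = ½[√(1 + 8Fr₁²) − 1] = ½[√125.6 − 1] = 5.10.
y₂ = 5.10 × 0.846 = 4.32 ft.
E₁ = y₁ + V₁²/2g = 7.44 ft. ΔE = (y₂ − y₁)³/(4y₁y₂) = 2.86 ft. ΔE/E₁ = 2.86/7.44 = 0.385.

ΔE/E₁ = 0.385 (38.5%)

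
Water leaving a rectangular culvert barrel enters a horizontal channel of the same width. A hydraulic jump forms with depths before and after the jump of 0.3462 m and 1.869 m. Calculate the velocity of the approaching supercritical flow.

V₁ = 7.659 m/s

For a rectangular channel the momentum equation gives q² = ½·g·y₁·y₂·(y₁ + y₂) = ½×9.81×0.3462×1.869×2.215 = 7.031.
q = √7.031 = 2.652 m²/s.
V₁ = q/y₁ = 2.652/0.3462 = 7.659 m/s.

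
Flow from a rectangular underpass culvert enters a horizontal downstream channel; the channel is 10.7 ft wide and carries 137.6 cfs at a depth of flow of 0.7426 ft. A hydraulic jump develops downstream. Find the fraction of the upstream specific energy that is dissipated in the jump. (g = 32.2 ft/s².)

q = Q/b = 137.6/10.7 = 12.86 ft²/s; V₁ = q/y₁ = 17.32 ft/s. Fr₁ = V₁/√(g·y₁) = 3.541.
Conjugate-depth relation: y₂/y₁ = ½[√(1 + 8Fr₁²) − 1] = ½[√101.33 − 1] = 4.533.
y₂ = 4.533 × 0.7426 = 3.366 ft.
E₁ = y₁ + V₁²/2g = 5.399 ft. ΔE = (y₂ − y₁)³/(4y₁y₂) = 1.806 ft. ΔE/E₁ = 1.806/5.399 = 0.335.

ΔE/E₁ = 0.335 (33.5%)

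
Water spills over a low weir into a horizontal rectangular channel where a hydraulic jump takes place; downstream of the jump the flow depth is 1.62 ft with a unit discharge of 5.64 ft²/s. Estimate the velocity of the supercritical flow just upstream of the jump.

V₁ = 10.1 ft/s

V₂ = q/y₂ = 5.64/1.62 = 3.48 ft/s; Fr₂ = V₂/√(g·y₂) = 0.482.
From the momentum equation (using Fr₂), y₁/y₂ = ½[√(1 + 8Fr₂²) − 1] = ½[√2.859 − 1] = 0.345.
y₁ = 0.345 × 1.62 = 0.560 ft.
V₁ = q/y₁ = 5.64/0.560 = 10.1 ft/s.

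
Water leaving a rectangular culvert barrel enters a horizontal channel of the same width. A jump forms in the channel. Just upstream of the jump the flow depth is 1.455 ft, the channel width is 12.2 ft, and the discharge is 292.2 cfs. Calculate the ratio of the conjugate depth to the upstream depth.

y₂/y₁ = 2.938

q = Q/b = 292.2/12.2 = 23.95 ft²/s; V₁ = q/y₁ = 16.46 ft/s. Fr₁ = V₁/√(g·y₁) = 2.405.
Conjugate-depth relation: y₂/y₁ = ½[√(1 + 8Fr₁²) − 1] = ½[√47.269 − 1] = 2.938.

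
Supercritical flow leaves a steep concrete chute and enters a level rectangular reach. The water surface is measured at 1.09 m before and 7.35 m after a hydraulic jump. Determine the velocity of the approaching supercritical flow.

For a rectangular channel the momentum equation gives q² = ½·g·y₁·y₂·(y₁ + y₂) = ½×9.81×1.09×7.35×8.44 = 332.
q = √332 = 18.2 m²/s.
V₁ = q/y₁ = 18.2/1.09 = 16.7 m/s.

V₁ = 16.7 m/s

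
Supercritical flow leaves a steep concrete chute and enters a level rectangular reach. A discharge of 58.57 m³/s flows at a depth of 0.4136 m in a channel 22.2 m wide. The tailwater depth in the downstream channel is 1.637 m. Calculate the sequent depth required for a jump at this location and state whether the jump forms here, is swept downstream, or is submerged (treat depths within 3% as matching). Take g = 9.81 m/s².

y₂ = 1.657 m; the jump forms here

q = Q/b = 58.57/22.2 = 2.638 m²/s; V₁ = q/y₁ = 6.379 m/s. Fr₁ = V₁/√(g·y₁) = 3.167.
By Bélanger, y₂/y₁ = ½[√(1 + 8Fr₁²) − 1] = ½[√81.228 − 1] = 4.006.
y₂ = 4.006 × 0.4136 = 1.657 m.
Tailwater y_tw = 1.637 m: y_tw ≈ y₂, so the jump forms here.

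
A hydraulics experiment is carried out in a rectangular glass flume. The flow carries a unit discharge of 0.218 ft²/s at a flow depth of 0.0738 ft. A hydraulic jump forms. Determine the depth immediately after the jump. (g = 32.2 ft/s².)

y₂ = 0.166 ft

V₁ = q/y₁ = 0.218/0.0738 = 2.95 ft/s. Fr₁ = V₁/√(g·y₁) = 2.95/√(32.2×0.0738) = 1.92.
From the momentum equation for a rectangular channel, y₂/y₁ = ½[√(1 + 8Fr₁²) − 1] = ½[√30.38 − 1] = 2.26.
y₂ = 2.26 × 0.0738 = 0.166 ft.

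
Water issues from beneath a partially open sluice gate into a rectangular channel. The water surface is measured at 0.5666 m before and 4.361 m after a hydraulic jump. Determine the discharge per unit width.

q = 7.728 m²/s

For a rectangular channel the momentum equation gives q² = ½·g·y₁·y₂·(y₁ + y₂) = ½×9.81×0.5666×4.361×4.928 = 59.72.
q = √59.72 = 7.728 m²/s.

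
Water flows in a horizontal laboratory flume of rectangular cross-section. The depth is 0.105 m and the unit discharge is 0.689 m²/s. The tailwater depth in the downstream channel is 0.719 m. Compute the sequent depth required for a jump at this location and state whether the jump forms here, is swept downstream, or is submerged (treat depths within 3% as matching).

V₁ = q/y₁ = 0.689/0.105 = 6.56 m/s. Fr₁ = V₁/√(g·y₁) = 6.56/√(9.81×0.105) = 6.47.
Sequent-depth ratio: y₂/y₁ = ½[√(1 + 8Fr₁²) − 1] = ½[√335.4 − 1] = 8.66.
y₂ = 8.66 × 0.105 = 0.909 m.
Tailwater y_tw = 0.719 m: y_tw < y₂, so the jump is swept downstream.

y₂ = 0.909 m; the jump is swept downstream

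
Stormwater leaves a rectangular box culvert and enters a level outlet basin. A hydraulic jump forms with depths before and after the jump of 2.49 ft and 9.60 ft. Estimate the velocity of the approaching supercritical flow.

For a rectangular channel the momentum equation gives q² = ½·g·y₁·y₂·(y₁ + y₂) = ½×32.2×2.49×9.60×12.1 = 4653.
q = √4653 = 68.2 ft²/s.
V₁ = q/y₁ = 68.2/2.49 = 27.4 ft/s.

V₁ = 27.4 ft/s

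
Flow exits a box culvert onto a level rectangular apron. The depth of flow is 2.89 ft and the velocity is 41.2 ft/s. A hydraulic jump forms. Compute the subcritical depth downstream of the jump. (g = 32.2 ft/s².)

Fr₁ = V₁/√(g·y₁) = 41.2/√(32.2×2.89) = 4.27.
From the momentum equation for a rectangular channel, y₂/y₁ = ½[√(1 + 8Fr₁²) − 1] = ½[√146.9 − 1] = 5.56.
y₂ = 5.56 × 2.89 = 16.1 ft.

y₂ = 16.1 ft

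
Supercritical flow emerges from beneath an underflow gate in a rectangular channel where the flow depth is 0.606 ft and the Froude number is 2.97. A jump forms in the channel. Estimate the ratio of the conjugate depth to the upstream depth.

y₂/y₁ = 3.73

Fr₁ = 2.97 (given).
Sequent-depth ratio: y₂/y₁ = ½[√(1 + 8Fr₁²) − 1] = ½[√71.57 − 1] = 3.73.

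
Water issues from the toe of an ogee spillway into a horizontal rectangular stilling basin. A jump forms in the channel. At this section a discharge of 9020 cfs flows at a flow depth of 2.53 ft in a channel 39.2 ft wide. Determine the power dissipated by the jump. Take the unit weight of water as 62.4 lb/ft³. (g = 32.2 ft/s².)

q = Q/b = 9020/39.2 = 230 ft²/s; V₁ = q/y₁ = 90.9 ft/s. Fr₁ = V₁/√(g·y₁) = 10.1.
Bélanger equation: y₂/y₁ = ½[√(1 + 8Fr₁²) − 1] = ½[√813.3 − 1] = 13.8.
y₂ = 13.8 × 2.53 = 34.8 ft.
V₂ = q/y₂ = 230/34.8 = 6.61 ft/s. E₁ = y₁ + V₁²/2g = 131 ft; E₂ = y₂ + V₂²/2g = 35.5 ft. ΔE = E₁ − E₂ = 95.5 ft.
P = γ·Q·ΔE/550 = 62.4 × 9020 × 95.5 / 550 = 97715 hp.

P = 97715 hp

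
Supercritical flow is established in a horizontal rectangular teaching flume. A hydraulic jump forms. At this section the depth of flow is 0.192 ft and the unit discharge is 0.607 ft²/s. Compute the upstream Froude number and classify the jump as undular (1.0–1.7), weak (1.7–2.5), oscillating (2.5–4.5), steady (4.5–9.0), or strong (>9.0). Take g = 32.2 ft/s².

Fr₁ = 1.27; undular jump

V₁ = q/y₁ = 0.607/0.192 = 3.16 ft/s. Fr₁ = V₁/√(g·y₁) = 3.16/√(32.2×0.192) = 1.27.
Fr₁ = 1.27 lies in the undular range.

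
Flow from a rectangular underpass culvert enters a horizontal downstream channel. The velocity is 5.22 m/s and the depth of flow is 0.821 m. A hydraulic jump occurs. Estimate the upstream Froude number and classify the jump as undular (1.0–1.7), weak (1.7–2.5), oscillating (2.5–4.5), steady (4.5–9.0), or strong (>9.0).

Fr₁ = 1.84; weak jump

Fr₁ = V₁/√(g·y₁) = 5.22/√(9.81×0.821) = 1.84.
Fr₁ = 1.84 lies in the weak range.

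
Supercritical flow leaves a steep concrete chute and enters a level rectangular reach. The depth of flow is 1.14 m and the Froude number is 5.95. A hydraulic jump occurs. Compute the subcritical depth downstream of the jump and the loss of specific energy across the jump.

Fr₁ = 5.95 (given).
By Bélanger, y₂/y₁ = ½[√(1 + 8Fr₁²) − 1] = ½[√284.2 − 1] = 7.93.
y₂ = 7.93 × 1.14 = 9.04 m.
Head loss: ΔE = (y₂ − y₁)³/(4y₁y₂) = (9.04 − 1.14)³/(4×1.14×9.04) = 493/41.2 = 12.0 m.

y₂ = 9.04 m; ΔE = 12.0 m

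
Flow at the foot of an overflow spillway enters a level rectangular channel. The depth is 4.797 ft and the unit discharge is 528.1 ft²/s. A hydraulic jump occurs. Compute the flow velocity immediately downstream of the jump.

V₁ = q/y₁ = 528.1/4.797 = 110.1 ft/s. Fr₁ = V₁/√(g·y₁) = 110.1/√(32.2×4.797) = 8.858.
Conjugate-depth relation: y₂/y₁ = ½[√(1 + 8Fr₁²) − 1] = ½[√628.71 − 1] = 12.04.
y₂ = 12.04 × 4.797 = 57.74 ft.
V₂ = q/y₂ = 528.1/57.74 = 9.146 ft/s.

V₂ = 9.146 ft/s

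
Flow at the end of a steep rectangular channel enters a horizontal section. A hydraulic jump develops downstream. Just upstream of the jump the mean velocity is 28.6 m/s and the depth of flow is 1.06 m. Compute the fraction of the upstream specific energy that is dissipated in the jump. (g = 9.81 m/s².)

Fr₁ = V₁/√(g·y₁) = 28.6/√(9.81×1.06) = 8.87.
Conjugate-depth relation: y₂/y₁ = ½[√(1 + 8Fr₁²) − 1] = ½[√630.3 − 1] = 12.1.
y₂ = 12.1 × 1.06 = 12.8 m.
E₁ = y₁ + V₁²/2g = 42.8 m. ΔE = (y₂ − y₁)³/(4y₁y₂) = 29.7 m. ΔE/E₁ = 29.7/42.8 = 0.694.

ΔE/E₁ = 0.694 (69.4%)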